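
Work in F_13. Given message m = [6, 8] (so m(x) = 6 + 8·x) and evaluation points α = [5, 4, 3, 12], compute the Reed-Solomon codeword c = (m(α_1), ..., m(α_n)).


c = [7, 12, 4, 11]

Message polynomial: m(x) = 6 + 8·x (mod 13).
For each evaluation point α_i, compute m(α_i) mod 13:
  α_1 = 5: Horner steps 8 → 7, so m(5) = 7.
  α_2 = 4: Horner steps 8 → 12, so m(4) = 12.
  α_3 = 3: Horner steps 8 → 4, so m(3) = 4.
  α_4 = 12: Horner steps 8 → 11, so m(12) = 11.
Codeword c = [7, 12, 4, 11] ∈ F_13^4.


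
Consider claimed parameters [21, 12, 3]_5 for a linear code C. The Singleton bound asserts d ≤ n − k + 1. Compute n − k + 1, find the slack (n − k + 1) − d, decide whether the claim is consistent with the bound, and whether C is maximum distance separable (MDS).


Singleton RHS = n − k + 1 = 10, slack = 7, bound satisfied, not MDS.

Singleton bound: d ≤ n − k + 1.
Here n = 21, k = 12, so n − k + 1 = 10.
Given d = 3, check d ≤ 10: YES.
Slack = (n − k + 1) − d = 7.
The code is NOT MDS (slack = 7 > 0).
Description: the claimed parameters are [21, 12, 3]_5; such a code would be non-MDS.


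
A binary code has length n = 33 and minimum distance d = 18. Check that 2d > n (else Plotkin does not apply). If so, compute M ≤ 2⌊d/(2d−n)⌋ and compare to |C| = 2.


Plotkin bound M ≤ 12; given |C| = 2 ≤ bound (satisfied).

Check applicability: 2d = 36, n = 33.
2d − n = 3 > 0, so Plotkin applies.
Compute d/(2d−n) = 18/3 ≈ 6.0000.
⌊d/(2d−n)⌋ = 6.
Plotkin bound: M ≤ 2·6 = 12.
Given |C| = 2, check: satisfied.
This |C| is below the Plotkin bound.


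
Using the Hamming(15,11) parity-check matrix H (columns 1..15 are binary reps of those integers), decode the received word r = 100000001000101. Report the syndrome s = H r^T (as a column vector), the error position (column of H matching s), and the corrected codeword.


s = (1, 0, 1, 0)^T, error position = 10, corrected codeword c = 100000001100101

Compute s = H r^T mod 2 one row at a time:
  s_1 = 0 + 1 + 0 + 0 + 0 + 1 + 0 + 1 = 3 ≡ 1 (mod 2).
  s_2 = 0 + 0 + 0 + 0 + 0 + 1 + 0 + 1 = 2 ≡ 0 (mod 2).
  s_3 = 0 + 0 + 0 + 0 + 0 + 0 + 0 + 1 = 1 ≡ 1 (mod 2).
  s_4 = 1 + 0 + 0 + 0 + 1 + 0 + 1 + 1 = 4 ≡ 0 (mod 2).
s = (1, 0, 1, 0)^T — this equals column 10 of H (binary 1010), so error is at position 10.
Correct: flip bit 10 of r = 100000001000101 to get c = 100000001100101.


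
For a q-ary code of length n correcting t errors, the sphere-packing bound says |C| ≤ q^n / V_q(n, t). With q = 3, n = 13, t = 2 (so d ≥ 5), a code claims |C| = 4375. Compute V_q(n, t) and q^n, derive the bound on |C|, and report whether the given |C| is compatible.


V_q(n, t) = 339, q^n = 1594323, Hamming bound = 4703, |C| = 4375 ≤ bound (satisfied).

Step 1: Compute V_q(n, t) = Σ_{j=0}^2 C(n, j) (q−1)^j.
  j = 0: C(13,0)·(2)^0 = 1·1 = 1.
  j = 1: C(13,1)·(2)^1 = 13·2 = 26.
  j = 2: C(13,2)·(2)^2 = 78·4 = 312.
  V_q(n, t) = 1 + 26 + 312 = 339.
Step 2: q^n = 3^13 = 1594323.
Step 3: Hamming bound ⌊q^n / V_q(n,t)⌋ = ⌊1594323/339⌋ = 4703.
Step 4: Compare |C| = 4375 to 4703: satisfied.
The claimed |C| lies below the Hamming bound.


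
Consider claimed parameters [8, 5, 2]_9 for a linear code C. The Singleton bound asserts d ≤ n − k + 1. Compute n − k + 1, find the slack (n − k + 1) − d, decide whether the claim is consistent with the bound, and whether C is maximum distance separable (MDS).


Singleton RHS = n − k + 1 = 4, slack = 2, bound satisfied, not MDS.

Singleton bound: d ≤ n − k + 1.
Here n = 8, k = 5, so n − k + 1 = 4.
Given d = 2, check d ≤ 4: YES.
Slack = (n − k + 1) − d = 2.
The code is NOT MDS (slack = 2 > 0).
Description: the claimed parameters are [8, 5, 2]_9; such a code would be non-MDS.


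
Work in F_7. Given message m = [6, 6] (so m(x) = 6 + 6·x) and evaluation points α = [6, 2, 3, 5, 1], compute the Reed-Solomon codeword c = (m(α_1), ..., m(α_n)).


c = [0, 4, 3, 1, 5]

Message polynomial: m(x) = 6 + 6·x (mod 7).
For each evaluation point α_i, compute m(α_i) mod 7:
  α_1 = 6: Horner steps 6 → 0, so m(6) = 0.
  α_2 = 2: Horner steps 6 → 4, so m(2) = 4.
  α_3 = 3: Horner steps 6 → 3, so m(3) = 3.
  α_4 = 5: Horner steps 6 → 1, so m(5) = 1.
  α_5 = 1: Horner steps 6 → 5, so m(1) = 5.
Codeword c = [0, 4, 3, 1, 5] ∈ F_7^5.


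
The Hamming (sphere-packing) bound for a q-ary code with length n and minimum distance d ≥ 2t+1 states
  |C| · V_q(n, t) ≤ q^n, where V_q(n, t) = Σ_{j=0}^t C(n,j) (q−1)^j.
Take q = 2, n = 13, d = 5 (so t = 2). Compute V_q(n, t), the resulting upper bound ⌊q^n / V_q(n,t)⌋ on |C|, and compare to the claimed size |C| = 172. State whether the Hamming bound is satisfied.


V_q(n, t) = 92, q^n = 8192, Hamming bound = 89, |C| = 172 > bound (violated).

Step 1: Compute V_q(n, t) = Σ_{j=0}^2 C(n, j) (q−1)^j.
  j = 0: C(13,0)·(1)^0 = 1·1 = 1.
  j = 1: C(13,1)·(1)^1 = 13·1 = 13.
  j = 2: C(13,2)·(1)^2 = 78·1 = 78.
  V_q(n, t) = 1 + 13 + 78 = 92.
Step 2: q^n = 2^13 = 8192.
Step 3: Hamming bound ⌊q^n / V_q(n,t)⌋ = ⌊8192/92⌋ = 89.
Step 4: Compare |C| = 172 to 89: violated.
The claimed |C| lies above the Hamming bound, so no 2-ary code of length 13 with d ≥ 5 can have 172 codewords.


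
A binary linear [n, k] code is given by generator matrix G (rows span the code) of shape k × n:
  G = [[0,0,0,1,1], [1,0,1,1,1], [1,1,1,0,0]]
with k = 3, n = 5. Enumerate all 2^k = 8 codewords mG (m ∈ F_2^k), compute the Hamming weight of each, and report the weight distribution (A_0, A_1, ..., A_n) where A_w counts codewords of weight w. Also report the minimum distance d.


Weight distribution: A_0 = 1, A_1 = 1, A_2 = 2, A_3 = 2, A_4 = 1, A_5 = 1. Minimum distance d = 1.

Enumerate all 2^3 = 8 messages m ∈ F_2^3.
For each, compute codeword c = mG in F_2^5, then tally its weight.
  m = 000 → c = 00000, weight = 0.
  m = 100 → c = 00011, weight = 2.
  m = 010 → c = 10111, weight = 4.
  m = 110 → c = 10100, weight = 2.
  m = 001 → c = 11100, weight = 3.
  m = 101 → c = 11111, weight = 5.
  m = 011 → c = 01011, weight = 3.
  m = 111 → c = 01000, weight = 1.
Tally weights:
  weight 0: 1 codewords.
  weight 1: 1 codewords.
  weight 2: 2 codewords.
  weight 3: 2 codewords.
  weight 4: 1 codewords.
  weight 5: 1 codewords.
Minimum distance d = smallest w > 0 with A_w > 0 = 1.
Sanity: Σ A_w = 8 = 2^3 = 8 ✓.


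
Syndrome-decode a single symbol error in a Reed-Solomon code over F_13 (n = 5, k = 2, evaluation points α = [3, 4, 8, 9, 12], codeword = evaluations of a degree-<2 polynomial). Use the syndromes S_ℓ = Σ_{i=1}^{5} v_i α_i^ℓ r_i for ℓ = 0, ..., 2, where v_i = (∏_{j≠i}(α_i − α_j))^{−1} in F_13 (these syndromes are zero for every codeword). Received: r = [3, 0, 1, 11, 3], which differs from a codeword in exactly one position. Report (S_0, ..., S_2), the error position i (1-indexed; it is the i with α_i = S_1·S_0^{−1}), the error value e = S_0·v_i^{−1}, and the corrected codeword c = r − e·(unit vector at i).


S = (11, 2, 11), error at position 5, error magnitude e = 1, c = [3, 0, 1, 11, 2].

Step 1: column multipliers v_i = (∏_{j≠i}(α_i − α_j))^{−1} mod 13.
  i = 1 (α = 3): (3−4)(3−8)(3−9)(3−12) = (−1)·(−5)·(−6)·(−9) = 270 ≡ 10, so v_1 = 10^{−1} = 4 (mod 13).
  i = 2 (α = 4): (4−3)(4−8)(4−9)(4−12) = 1·(−4)·(−5)·(−8) = −160 ≡ 9, so v_2 = 9^{−1} = 3 (mod 13).
  i = 3 (α = 8): (8−3)(8−4)(8−9)(8−12) = 5·4·(−1)·(−4) = 80 ≡ 2, so v_3 = 2^{−1} = 7 (mod 13).
  i = 4 (α = 9): (9−3)(9−4)(9−8)(9−12) = 6·5·1·(−3) = −90 ≡ 1, so v_4 = 1^{−1} = 1 (mod 13).
  i = 5 (α = 12): (12−3)(12−4)(12−8)(12−9) = 9·8·4·3 = 864 ≡ 6, so v_5 = 6^{−1} = 11 (mod 13).
  v = [4, 3, 7, 1, 11].
Step 2: syndromes of r = [3, 0, 1, 11, 3] (all sums mod 13).
  S_0 = Σ v_i r_i = 4·3 + 3·0 + 7·1 + 1·11 + 11·3 = 63 ≡ 11.
  S_1 = Σ v_i α_i r_i = 4·3·3 + 3·4·0 + 7·8·1 + 1·9·11 + 11·12·3 = 587 ≡ 2.
  α_i^2 mod 13 = [9, 3, 12, 3, 1].
  S_2 = Σ v_i α_i^2 r_i = 4·9·3 + 3·3·0 + 7·12·1 + 1·3·11 + 11·1·3 = 258 ≡ 11.
  S = (11, 2, 11) ≠ 0, so r is not a codeword (an error is present).
Step 3: locate the error. For a single error e at position i, S_ℓ = v_i·e·α_i^ℓ, so α_err = S_1/S_0.
  S_0^{−1} = 11^{−1} = 6 (mod 13), so α_err = 2·6 = 12 ≡ 12 = α_5. Error position i = 5.
  Consistency check: S_2/S_1 = 11·7 = 77 ≡ 12 = α_err ✓ (single-error assumption holds).
Step 4: error magnitude e = S_0/v_5 = S_0·∏_{j≠5}(α_5 − α_j) = 11·6 = 66 ≡ 1 (mod 13).
Step 5: correct position 5: c_5 = r_5 − e = 3 − 1 ≡ 2 (mod 13). Hence c = [3, 0, 1, 11, 2].
  Check: interpolating c through the α_i gives m(x) = 12 + 10·x (degree < 2) with m(α_i) = c_i for every i, so c is indeed a codeword.


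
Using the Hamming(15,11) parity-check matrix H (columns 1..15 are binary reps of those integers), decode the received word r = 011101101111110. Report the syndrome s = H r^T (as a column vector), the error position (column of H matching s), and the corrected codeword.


s = (0, 0, 1, 1)^T, error position = 3, corrected codeword c = 010101101111110

Compute s = H r^T mod 2 one row at a time:
  s_1 = 0 + 1 + 1 + 1 + 1 + 1 + 1 + 0 = 6 ≡ 0 (mod 2).
  s_2 = 1 + 0 + 1 + 1 + 1 + 1 + 1 + 0 = 6 ≡ 0 (mod 2).
  s_3 = 1 + 1 + 1 + 1 + 1 + 1 + 1 + 0 = 7 ≡ 1 (mod 2).
  s_4 = 0 + 1 + 0 + 1 + 1 + 1 + 1 + 0 = 5 ≡ 1 (mod 2).
s = (0, 0, 1, 1)^T — this equals column 3 of H (binary 0011), so error is at position 3.
Correct: flip bit 3 of r = 011101101111110 to get c = 010101101111110.


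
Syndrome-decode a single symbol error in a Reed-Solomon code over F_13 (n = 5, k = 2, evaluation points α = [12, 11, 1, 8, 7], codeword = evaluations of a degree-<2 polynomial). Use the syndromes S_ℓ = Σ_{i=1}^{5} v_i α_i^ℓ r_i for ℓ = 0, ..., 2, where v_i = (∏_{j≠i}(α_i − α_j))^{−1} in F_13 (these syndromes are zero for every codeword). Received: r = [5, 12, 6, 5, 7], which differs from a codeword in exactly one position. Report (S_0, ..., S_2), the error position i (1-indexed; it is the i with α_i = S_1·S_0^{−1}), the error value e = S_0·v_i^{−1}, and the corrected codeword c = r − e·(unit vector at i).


S = (5, 8, 5), error at position 1, error magnitude e = 8, c = [10, 12, 6, 5, 7].

Step 1: column multipliers v_i = (∏_{j≠i}(α_i − α_j))^{−1} mod 13.
  i = 1 (α = 12): (12−11)(12−1)(12−8)(12−7) = 1·11·4·5 = 220 ≡ 12, so v_1 = 12^{−1} = 12 (mod 13).
  i = 2 (α = 11): (11−12)(11−1)(11−8)(11−7) = (−1)·10·3·4 = −120 ≡ 10, so v_2 = 10^{−1} = 4 (mod 13).
  i = 3 (α = 1): (1−12)(1−11)(1−8)(1−7) = (−11)·(−10)·(−7)·(−6) = 4620 ≡ 5, so v_3 = 5^{−1} = 8 (mod 13).
  i = 4 (α = 8): (8−12)(8−11)(8−1)(8−7) = (−4)·(−3)·7·1 = 84 ≡ 6, so v_4 = 6^{−1} = 11 (mod 13).
  i = 5 (α = 7): (7−12)(7−11)(7−1)(7−8) = (−5)·(−4)·6·(−1) = −120 ≡ 10, so v_5 = 10^{−1} = 4 (mod 13).
  v = [12, 4, 8, 11, 4].
Step 2: syndromes of r = [5, 12, 6, 5, 7] (all sums mod 13).
  S_0 = Σ v_i r_i = 12·5 + 4·12 + 8·6 + 11·5 + 4·7 = 239 ≡ 5.
  S_1 = Σ v_i α_i r_i = 12·12·5 + 4·11·12 + 8·1·6 + 11·8·5 + 4·7·7 = 1932 ≡ 8.
  α_i^2 mod 13 = [1, 4, 1, 12, 10].
  S_2 = Σ v_i α_i^2 r_i = 12·1·5 + 4·4·12 + 8·1·6 + 11·12·5 + 4·10·7 = 1240 ≡ 5.
  S = (5, 8, 5) ≠ 0, so r is not a codeword (an error is present).
Step 3: locate the error. For a single error e at position i, S_ℓ = v_i·e·α_i^ℓ, so α_err = S_1/S_0.
  S_0^{−1} = 5^{−1} = 8 (mod 13), so α_err = 8·8 = 64 ≡ 12 = α_1. Error position i = 1.
  Consistency check: S_2/S_1 = 5·5 = 25 ≡ 12 = α_err ✓ (single-error assumption holds).
Step 4: error magnitude e = S_0/v_1 = S_0·∏_{j≠1}(α_1 − α_j) = 5·12 = 60 ≡ 8 (mod 13).
Step 5: correct position 1: c_1 = r_1 − e = 5 − 8 ≡ 10 (mod 13). Hence c = [10, 12, 6, 5, 7].
  Check: interpolating c through the α_i gives m(x) = 8 + 11·x (degree < 2) with m(α_i) = c_i for every i, so c is indeed a codeword.


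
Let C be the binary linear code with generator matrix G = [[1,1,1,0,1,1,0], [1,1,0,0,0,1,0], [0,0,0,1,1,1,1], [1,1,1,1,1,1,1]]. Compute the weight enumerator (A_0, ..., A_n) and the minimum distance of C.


Weight distribution: A_0 = 1, A_2 = 4, A_3 = 3, A_4 = 3, A_5 = 4, A_7 = 1. Minimum distance d = 2.

Enumerate all 2^4 = 16 messages m ∈ F_2^4.
For each, compute codeword c = mG in F_2^7, then tally its weight.
  m = 0000 → c = 0000000, weight = 0.
  m = 1000 → c = 1110110, weight = 5.
  m = 0100 → c = 1100010, weight = 3.
  m = 1100 → c = 0010100, weight = 2.
  m = 0010 → c = 0001111, weight = 4.
  m = 1010 → c = 1111001, weight = 5.
  m = 0110 → c = 1101101, weight = 5.
  m = 1110 → c = 0011011, weight = 4.
  m = 0001 → c = 1111111, weight = 7.
  m = 1001 → c = 0001001, weight = 2.
  m = 0101 → c = 0011101, weight = 4.
  m = 1101 → c = 1101011, weight = 5.
  m = 0011 → c = 1110000, weight = 3.
  m = 1011 → c = 0000110, weight = 2.
  m = 0111 → c = 0010010, weight = 2.
  m = 1111 → c = 1100100, weight = 3.
Tally weights:
  weight 0: 1 codewords.
  weight 2: 4 codewords.
  weight 3: 3 codewords.
  weight 4: 3 codewords.
  weight 5: 4 codewords.
  weight 7: 1 codewords.
Minimum distance d = smallest w > 0 with A_w > 0 = 2.
Sanity: Σ A_w = 16 = 2^4 = 16 ✓.


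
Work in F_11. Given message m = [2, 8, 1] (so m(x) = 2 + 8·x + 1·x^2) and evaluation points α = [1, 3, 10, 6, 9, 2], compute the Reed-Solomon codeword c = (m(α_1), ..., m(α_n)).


c = [0, 2, 6, 9, 1, 0]

Message polynomial: m(x) = 2 + 8·x + 1·x^2 (mod 11).
For each evaluation point α_i, compute m(α_i) mod 11:
  α_1 = 1: Horner steps 1 → 9 → 0, so m(1) = 0.
  α_2 = 3: Horner steps 1 → 0 → 2, so m(3) = 2.
  α_3 = 10: Horner steps 1 → 7 → 6, so m(10) = 6.
  α_4 = 6: Horner steps 1 → 3 → 9, so m(6) = 9.
  α_5 = 9: Horner steps 1 → 6 → 1, so m(9) = 1.
  α_6 = 2: Horner steps 1 → 10 → 0, so m(2) = 0.
Codeword c = [0, 2, 6, 9, 1, 0] ∈ F_11^6.


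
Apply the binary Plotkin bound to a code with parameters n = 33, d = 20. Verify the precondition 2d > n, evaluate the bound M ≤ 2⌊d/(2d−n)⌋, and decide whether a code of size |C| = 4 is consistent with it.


Plotkin bound M ≤ 4; given |C| = 4 ≤ bound (satisfied).

Check applicability: 2d = 40, n = 33.
2d − n = 7 > 0, so Plotkin applies.
Compute d/(2d−n) = 20/7 ≈ 2.8571.
⌊d/(2d−n)⌋ = 2.
Plotkin bound: M ≤ 2·2 = 4.
Given |C| = 4, check: satisfied.
This |C| is at the Plotkin bound.


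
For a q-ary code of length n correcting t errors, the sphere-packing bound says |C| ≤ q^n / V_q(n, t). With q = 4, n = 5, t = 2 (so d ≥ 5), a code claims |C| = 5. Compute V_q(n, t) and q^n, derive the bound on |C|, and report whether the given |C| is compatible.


V_q(n, t) = 106, q^n = 1024, Hamming bound = 9, |C| = 5 ≤ bound (satisfied).

Step 1: Compute V_q(n, t) = Σ_{j=0}^2 C(n, j) (q−1)^j.
  j = 0: C(5,0)·(3)^0 = 1·1 = 1.
  j = 1: C(5,1)·(3)^1 = 5·3 = 15.
  j = 2: C(5,2)·(3)^2 = 10·9 = 90.
  V_q(n, t) = 1 + 15 + 90 = 106.
Step 2: q^n = 4^5 = 1024.
Step 3: Hamming bound ⌊q^n / V_q(n,t)⌋ = ⌊1024/106⌋ = 9.
Step 4: Compare |C| = 5 to 9: satisfied.
The claimed |C| lies below the Hamming bound.


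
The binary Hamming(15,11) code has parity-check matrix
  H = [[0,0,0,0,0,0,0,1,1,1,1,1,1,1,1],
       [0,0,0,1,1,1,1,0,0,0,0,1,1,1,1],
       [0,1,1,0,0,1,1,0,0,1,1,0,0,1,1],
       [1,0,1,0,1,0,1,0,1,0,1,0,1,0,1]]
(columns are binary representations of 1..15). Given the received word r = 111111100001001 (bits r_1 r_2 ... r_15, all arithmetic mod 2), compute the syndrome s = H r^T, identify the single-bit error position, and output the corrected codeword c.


s = (0, 0, 1, 1)^T, error position = 3, corrected codeword c = 110111100001001

Compute s = H r^T mod 2 one row at a time:
  s_1 = 0 + 0 + 0 + 0 + 1 + 0 + 0 + 1 = 2 ≡ 0 (mod 2).
  s_2 = 1 + 1 + 1 + 1 + 1 + 0 + 0 + 1 = 6 ≡ 0 (mod 2).
  s_3 = 1 + 1 + 1 + 1 + 0 + 0 + 0 + 1 = 5 ≡ 1 (mod 2).
  s_4 = 1 + 1 + 1 + 1 + 0 + 0 + 0 + 1 = 5 ≡ 1 (mod 2).
s = (0, 0, 1, 1)^T — this equals column 3 of H (binary 0011), so error is at position 3.
Correct: flip bit 3 of r = 111111100001001 to get c = 110111100001001.


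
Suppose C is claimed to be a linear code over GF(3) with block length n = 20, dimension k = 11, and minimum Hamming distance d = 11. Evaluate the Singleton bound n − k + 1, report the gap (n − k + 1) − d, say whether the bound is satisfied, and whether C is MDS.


Singleton RHS = n − k + 1 = 10, slack = -1, bound violated (no such code; not MDS).

Singleton bound: d ≤ n − k + 1.
Here n = 20, k = 11, so n − k + 1 = 10.
Given d = 11, check d ≤ 10: NO.
Slack = (n − k + 1) − d = -1.
The slack is negative: d = 11 exceeds n − k + 1 = 10 by 1, so the Singleton bound is violated and no linear [20, 11, 11]_3 code can exist. In particular it is not MDS (MDS requires d = n − k + 1 exactly).
Description: the claimed parameters are [20, 11, 11]_3; such a code would be impossible (violates the Singleton bound).


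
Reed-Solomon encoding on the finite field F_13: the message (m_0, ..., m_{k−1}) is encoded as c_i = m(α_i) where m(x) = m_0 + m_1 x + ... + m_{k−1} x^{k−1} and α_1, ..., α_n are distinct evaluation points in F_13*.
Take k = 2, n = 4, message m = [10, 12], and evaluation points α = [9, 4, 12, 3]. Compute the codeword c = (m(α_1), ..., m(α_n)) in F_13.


c = [1, 6, 11, 7]

Message polynomial: m(x) = 10 + 12·x (mod 13).
For each evaluation point α_i, compute m(α_i) mod 13:
  α_1 = 9: Horner steps 12 → 1, so m(9) = 1.
  α_2 = 4: Horner steps 12 → 6, so m(4) = 6.
  α_3 = 12: Horner steps 12 → 11, so m(12) = 11.
  α_4 = 3: Horner steps 12 → 7, so m(3) = 7.
Codeword c = [1, 6, 11, 7] ∈ F_13^4.


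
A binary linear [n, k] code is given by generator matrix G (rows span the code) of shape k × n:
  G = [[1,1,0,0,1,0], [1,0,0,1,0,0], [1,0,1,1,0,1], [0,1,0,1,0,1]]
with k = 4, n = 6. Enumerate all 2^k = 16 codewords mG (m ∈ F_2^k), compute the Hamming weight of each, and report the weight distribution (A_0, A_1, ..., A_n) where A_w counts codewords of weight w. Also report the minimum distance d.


Weight distribution: A_0 = 1, A_2 = 4, A_3 = 6, A_4 = 3, A_5 = 2. Minimum distance d = 2.

Enumerate all 2^4 = 16 messages m ∈ F_2^4.
For each, compute codeword c = mG in F_2^6, then tally its weight.
  m = 0000 → c = 000000, weight = 0.
  m = 1000 → c = 110010, weight = 3.
  m = 0100 → c = 100100, weight = 2.
  m = 1100 → c = 010110, weight = 3.
  m = 0010 → c = 101101, weight = 4.
  m = 1010 → c = 011111, weight = 5.
  m = 0110 → c = 001001, weight = 2.
  m = 1110 → c = 111011, weight = 5.
  m = 0001 → c = 010101, weight = 3.
  m = 1001 → c = 100111, weight = 4.
  m = 0101 → c = 110001, weight = 3.
  m = 1101 → c = 000011, weight = 2.
  m = 0011 → c = 111000, weight = 3.
  m = 1011 → c = 001010, weight = 2.
  m = 0111 → c = 011100, weight = 3.
  m = 1111 → c = 101110, weight = 4.
Tally weights:
  weight 0: 1 codewords.
  weight 2: 4 codewords.
  weight 3: 6 codewords.
  weight 4: 3 codewords.
  weight 5: 2 codewords.
Minimum distance d = smallest w > 0 with A_w > 0 = 2.
Sanity: Σ A_w = 16 = 2^4 = 16 ✓.


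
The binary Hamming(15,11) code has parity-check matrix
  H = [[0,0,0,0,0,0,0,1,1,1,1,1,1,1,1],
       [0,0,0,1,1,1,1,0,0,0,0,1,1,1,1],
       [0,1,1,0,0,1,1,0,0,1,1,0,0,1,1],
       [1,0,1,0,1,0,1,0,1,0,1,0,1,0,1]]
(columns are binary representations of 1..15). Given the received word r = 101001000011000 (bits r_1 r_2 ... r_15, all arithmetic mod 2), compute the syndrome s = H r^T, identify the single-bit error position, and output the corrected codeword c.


s = (0, 0, 1, 1)^T, error position = 3, corrected codeword c = 100001000011000

Compute s = H r^T mod 2 one row at a time:
  s_1 = 0 + 0 + 0 + 1 + 1 + 0 + 0 + 0 = 2 ≡ 0 (mod 2).
  s_2 = 0 + 0 + 1 + 0 + 1 + 0 + 0 + 0 = 2 ≡ 0 (mod 2).
  s_3 = 0 + 1 + 1 + 0 + 0 + 1 + 0 + 0 = 3 ≡ 1 (mod 2).
  s_4 = 1 + 1 + 0 + 0 + 0 + 1 + 0 + 0 = 3 ≡ 1 (mod 2).
s = (0, 0, 1, 1)^T — this equals column 3 of H (binary 0011), so error is at position 3.
Correct: flip bit 3 of r = 101001000011000 to get c = 100001000011000.


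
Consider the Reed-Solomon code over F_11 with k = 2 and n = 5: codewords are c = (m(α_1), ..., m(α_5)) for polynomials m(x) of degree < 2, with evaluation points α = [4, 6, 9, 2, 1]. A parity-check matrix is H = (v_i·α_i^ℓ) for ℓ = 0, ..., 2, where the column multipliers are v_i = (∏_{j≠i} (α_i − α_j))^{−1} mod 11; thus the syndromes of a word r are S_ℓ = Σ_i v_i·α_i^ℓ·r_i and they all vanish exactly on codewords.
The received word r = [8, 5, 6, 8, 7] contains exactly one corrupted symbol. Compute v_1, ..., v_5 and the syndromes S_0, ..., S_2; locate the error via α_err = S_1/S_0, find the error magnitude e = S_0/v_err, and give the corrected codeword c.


S = (3, 6, 1), error at position 4, error magnitude e = 8, c = [8, 5, 6, 0, 7].

Step 1: column multipliers v_i = (∏_{j≠i}(α_i − α_j))^{−1} mod 11.
  i = 1 (α = 4): (4−6)(4−9)(4−2)(4−1) = (−2)·(−5)·2·3 = 60 ≡ 5, so v_1 = 5^{−1} = 9 (mod 11).
  i = 2 (α = 6): (6−4)(6−9)(6−2)(6−1) = 2·(−3)·4·5 = −120 ≡ 1, so v_2 = 1^{−1} = 1 (mod 11).
  i = 3 (α = 9): (9−4)(9−6)(9−2)(9−1) = 5·3·7·8 = 840 ≡ 4, so v_3 = 4^{−1} = 3 (mod 11).
  i = 4 (α = 2): (2−4)(2−6)(2−9)(2−1) = (−2)·(−4)·(−7)·1 = −56 ≡ 10, so v_4 = 10^{−1} = 10 (mod 11).
  i = 5 (α = 1): (1−4)(1−6)(1−9)(1−2) = (−3)·(−5)·(−8)·(−1) = 120 ≡ 10, so v_5 = 10^{−1} = 10 (mod 11).
  v = [9, 1, 3, 10, 10].
Step 2: syndromes of r = [8, 5, 6, 8, 7] (all sums mod 11).
  S_0 = Σ v_i r_i = 9·8 + 1·5 + 3·6 + 10·8 + 10·7 = 245 ≡ 3.
  S_1 = Σ v_i α_i r_i = 9·4·8 + 1·6·5 + 3·9·6 + 10·2·8 + 10·1·7 = 710 ≡ 6.
  α_i^2 mod 11 = [5, 3, 4, 4, 1].
  S_2 = Σ v_i α_i^2 r_i = 9·5·8 + 1·3·5 + 3·4·6 + 10·4·8 + 10·1·7 = 837 ≡ 1.
  S = (3, 6, 1) ≠ 0, so r is not a codeword (an error is present).
Step 3: locate the error. For a single error e at position i, S_ℓ = v_i·e·α_i^ℓ, so α_err = S_1/S_0.
  S_0^{−1} = 3^{−1} = 4 (mod 11), so α_err = 6·4 = 24 ≡ 2 = α_4. Error position i = 4.
  Consistency check: S_2/S_1 = 1·2 = 2 ≡ 2 = α_err ✓ (single-error assumption holds).
Step 4: error magnitude e = S_0/v_4 = S_0·∏_{j≠4}(α_4 − α_j) = 3·10 = 30 ≡ 8 (mod 11).
Step 5: correct position 4: c_4 = r_4 − e = 8 − 8 ≡ 0 (mod 11). Hence c = [8, 5, 6, 0, 7].
  Check: interpolating c through the α_i gives m(x) = 3 + 4·x (degree < 2) with m(α_i) = c_i for every i, so c is indeed a codeword.


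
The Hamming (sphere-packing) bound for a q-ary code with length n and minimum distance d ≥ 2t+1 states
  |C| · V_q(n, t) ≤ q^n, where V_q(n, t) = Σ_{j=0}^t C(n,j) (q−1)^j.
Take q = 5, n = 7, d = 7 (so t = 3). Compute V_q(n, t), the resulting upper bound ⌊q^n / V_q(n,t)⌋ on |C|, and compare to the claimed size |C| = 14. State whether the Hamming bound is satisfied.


V_q(n, t) = 2605, q^n = 78125, Hamming bound = 29, |C| = 14 ≤ bound (satisfied).

Step 1: Compute V_q(n, t) = Σ_{j=0}^3 C(n, j) (q−1)^j.
  j = 0: C(7,0)·(4)^0 = 1·1 = 1.
  j = 1: C(7,1)·(4)^1 = 7·4 = 28.
  j = 2: C(7,2)·(4)^2 = 21·16 = 336.
  j = 3: C(7,3)·(4)^3 = 35·64 = 2240.
  V_q(n, t) = 1 + 28 + 336 + 2240 = 2605.
Step 2: q^n = 5^7 = 78125.
Step 3: Hamming bound ⌊q^n / V_q(n,t)⌋ = ⌊78125/2605⌋ = 29.
Step 4: Compare |C| = 14 to 29: satisfied.
The claimed |C| lies below the Hamming bound.


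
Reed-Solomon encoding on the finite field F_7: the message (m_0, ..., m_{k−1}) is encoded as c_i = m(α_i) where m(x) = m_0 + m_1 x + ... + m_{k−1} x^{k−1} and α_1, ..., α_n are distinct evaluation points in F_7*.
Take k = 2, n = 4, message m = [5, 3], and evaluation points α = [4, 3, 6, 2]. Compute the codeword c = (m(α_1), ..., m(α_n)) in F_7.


c = [3, 0, 2, 4]

Message polynomial: m(x) = 5 + 3·x (mod 7).
For each evaluation point α_i, compute m(α_i) mod 7:
  α_1 = 4: Horner steps 3 → 3, so m(4) = 3.
  α_2 = 3: Horner steps 3 → 0, so m(3) = 0.
  α_3 = 6: Horner steps 3 → 2, so m(6) = 2.
  α_4 = 2: Horner steps 3 → 4, so m(2) = 4.
Codeword c = [3, 0, 2, 4] ∈ F_7^4.


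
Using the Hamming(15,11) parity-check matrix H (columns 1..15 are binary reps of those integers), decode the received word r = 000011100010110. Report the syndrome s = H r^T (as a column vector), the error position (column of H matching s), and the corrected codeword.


s = (1, 1, 0, 0)^T, error position = 12, corrected codeword c = 000011100011110

Compute s = H r^T mod 2 one row at a time:
  s_1 = 0 + 0 + 0 + 1 + 0 + 1 + 1 + 0 = 3 ≡ 1 (mod 2).
  s_2 = 0 + 1 + 1 + 1 + 0 + 1 + 1 + 0 = 5 ≡ 1 (mod 2).
  s_3 = 0 + 0 + 1 + 1 + 0 + 1 + 1 + 0 = 4 ≡ 0 (mod 2).
  s_4 = 0 + 0 + 1 + 1 + 0 + 1 + 1 + 0 = 4 ≡ 0 (mod 2).
s = (1, 1, 0, 0)^T — this equals column 12 of H (binary 1100), so error is at position 12.
Correct: flip bit 12 of r = 000011100010110 to get c = 000011100011110.


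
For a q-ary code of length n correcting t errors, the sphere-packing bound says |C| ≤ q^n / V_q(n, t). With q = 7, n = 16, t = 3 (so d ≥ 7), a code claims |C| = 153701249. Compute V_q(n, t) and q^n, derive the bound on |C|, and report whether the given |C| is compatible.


V_q(n, t) = 125377, q^n = 33232930569601, Hamming bound = 265064011, |C| = 153701249 ≤ bound (satisfied).

Step 1: Compute V_q(n, t) = Σ_{j=0}^3 C(n, j) (q−1)^j.
  j = 0: C(16,0)·(6)^0 = 1·1 = 1.
  j = 1: C(16,1)·(6)^1 = 16·6 = 96.
  j = 2: C(16,2)·(6)^2 = 120·36 = 4320.
  j = 3: C(16,3)·(6)^3 = 560·216 = 120960.
  V_q(n, t) = 1 + 96 + 4320 + 120960 = 125377.
Step 2: q^n = 7^16 = 33232930569601.
Step 3: Hamming bound ⌊q^n / V_q(n,t)⌋ = ⌊33232930569601/125377⌋ = 265064011.
Step 4: Compare |C| = 153701249 to 265064011: satisfied.
The claimed |C| lies below the Hamming bound.


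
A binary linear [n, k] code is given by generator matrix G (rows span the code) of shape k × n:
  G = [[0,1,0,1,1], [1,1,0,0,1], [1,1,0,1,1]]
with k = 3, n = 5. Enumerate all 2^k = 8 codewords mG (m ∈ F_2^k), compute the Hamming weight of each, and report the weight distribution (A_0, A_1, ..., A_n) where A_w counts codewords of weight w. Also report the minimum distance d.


Weight distribution: A_0 = 1, A_1 = 2, A_2 = 2, A_3 = 2, A_4 = 1. Minimum distance d = 1.

Enumerate all 2^3 = 8 messages m ∈ F_2^3.
For each, compute codeword c = mG in F_2^5, then tally its weight.
  m = 000 → c = 00000, weight = 0.
  m = 100 → c = 01011, weight = 3.
  m = 010 → c = 11001, weight = 3.
  m = 110 → c = 10010, weight = 2.
  m = 001 → c = 11011, weight = 4.
  m = 101 → c = 10000, weight = 1.
  m = 011 → c = 00010, weight = 1.
  m = 111 → c = 01001, weight = 2.
Tally weights:
  weight 0: 1 codewords.
  weight 1: 2 codewords.
  weight 2: 2 codewords.
  weight 3: 2 codewords.
  weight 4: 1 codewords.
Minimum distance d = smallest w > 0 with A_w > 0 = 1.
Sanity: Σ A_w = 8 = 2^3 = 8 ✓.


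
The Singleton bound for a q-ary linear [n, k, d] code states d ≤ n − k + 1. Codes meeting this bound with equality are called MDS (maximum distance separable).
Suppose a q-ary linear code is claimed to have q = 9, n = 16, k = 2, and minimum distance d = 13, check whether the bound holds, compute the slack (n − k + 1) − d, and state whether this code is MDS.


Singleton RHS = n − k + 1 = 15, slack = 2, bound satisfied, not MDS.

Singleton bound: d ≤ n − k + 1.
Here n = 16, k = 2, so n − k + 1 = 15.
Given d = 13, check d ≤ 15: YES.
Slack = (n − k + 1) − d = 2.
The code is NOT MDS (slack = 2 > 0).
Description: the claimed parameters are [16, 2, 13]_9; such a code would be non-MDS.


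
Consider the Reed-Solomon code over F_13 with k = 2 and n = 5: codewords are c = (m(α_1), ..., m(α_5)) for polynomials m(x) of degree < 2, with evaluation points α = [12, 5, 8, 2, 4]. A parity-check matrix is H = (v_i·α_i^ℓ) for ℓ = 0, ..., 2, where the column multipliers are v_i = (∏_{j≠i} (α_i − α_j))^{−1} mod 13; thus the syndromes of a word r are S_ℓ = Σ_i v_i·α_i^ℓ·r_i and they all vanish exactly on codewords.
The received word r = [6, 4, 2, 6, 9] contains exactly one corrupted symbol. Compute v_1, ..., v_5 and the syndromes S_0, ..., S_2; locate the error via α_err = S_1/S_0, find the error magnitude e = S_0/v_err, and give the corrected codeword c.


S = (6, 7, 6), error at position 1, error magnitude e = 11, c = [8, 4, 2, 6, 9].

Step 1: column multipliers v_i = (∏_{j≠i}(α_i − α_j))^{−1} mod 13.
  i = 1 (α = 12): (12−5)(12−8)(12−2)(12−4) = 7·4·10·8 = 2240 ≡ 4, so v_1 = 4^{−1} = 10 (mod 13).
  i = 2 (α = 5): (5−12)(5−8)(5−2)(5−4) = (−7)·(−3)·3·1 = 63 ≡ 11, so v_2 = 11^{−1} = 6 (mod 13).
  i = 3 (α = 8): (8−12)(8−5)(8−2)(8−4) = (−4)·3·6·4 = −288 ≡ 11, so v_3 = 11^{−1} = 6 (mod 13).
  i = 4 (α = 2): (2−12)(2−5)(2−8)(2−4) = (−10)·(−3)·(−6)·(−2) = 360 ≡ 9, so v_4 = 9^{−1} = 3 (mod 13).
  i = 5 (α = 4): (4−12)(4−5)(4−8)(4−2) = (−8)·(−1)·(−4)·2 = −64 ≡ 1, so v_5 = 1^{−1} = 1 (mod 13).
  v = [10, 6, 6, 3, 1].
Step 2: syndromes of r = [6, 4, 2, 6, 9] (all sums mod 13).
  S_0 = Σ v_i r_i = 10·6 + 6·4 + 6·2 + 3·6 + 1·9 = 123 ≡ 6.
  S_1 = Σ v_i α_i r_i = 10·12·6 + 6·5·4 + 6·8·2 + 3·2·6 + 1·4·9 = 1008 ≡ 7.
  α_i^2 mod 13 = [1, 12, 12, 4, 3].
  S_2 = Σ v_i α_i^2 r_i = 10·1·6 + 6·12·4 + 6·12·2 + 3·4·6 + 1·3·9 = 591 ≡ 6.
  S = (6, 7, 6) ≠ 0, so r is not a codeword (an error is present).
Step 3: locate the error. For a single error e at position i, S_ℓ = v_i·e·α_i^ℓ, so α_err = S_1/S_0.
  S_0^{−1} = 6^{−1} = 11 (mod 13), so α_err = 7·11 = 77 ≡ 12 = α_1. Error position i = 1.
  Consistency check: S_2/S_1 = 6·2 = 12 ≡ 12 = α_err ✓ (single-error assumption holds).
Step 4: error magnitude e = S_0/v_1 = S_0·∏_{j≠1}(α_1 − α_j) = 6·4 = 24 ≡ 11 (mod 13).
Step 5: correct position 1: c_1 = r_1 − e = 6 − 11 ≡ 8 (mod 13). Hence c = [8, 4, 2, 6, 9].
  Check: interpolating c through the α_i gives m(x) = 3 + 8·x (degree < 2) with m(α_i) = c_i for every i, so c is indeed a codeword.


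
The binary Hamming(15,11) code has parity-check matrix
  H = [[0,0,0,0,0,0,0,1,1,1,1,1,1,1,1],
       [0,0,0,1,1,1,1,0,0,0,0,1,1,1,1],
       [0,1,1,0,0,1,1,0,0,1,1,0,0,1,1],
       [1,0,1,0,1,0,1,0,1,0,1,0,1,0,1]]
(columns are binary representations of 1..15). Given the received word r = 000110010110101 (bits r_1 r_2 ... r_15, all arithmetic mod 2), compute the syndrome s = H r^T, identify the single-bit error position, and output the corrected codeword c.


s = (1, 0, 1, 0)^T, error position = 10, corrected codeword c = 000110010010101

Compute s = H r^T mod 2 one row at a time:
  s_1 = 1 + 0 + 1 + 1 + 0 + 1 + 0 + 1 = 5 ≡ 1 (mod 2).
  s_2 = 1 + 1 + 0 + 0 + 0 + 1 + 0 + 1 = 4 ≡ 0 (mod 2).
  s_3 = 0 + 0 + 0 + 0 + 1 + 1 + 0 + 1 = 3 ≡ 1 (mod 2).
  s_4 = 0 + 0 + 1 + 0 + 0 + 1 + 1 + 1 = 4 ≡ 0 (mod 2).
s = (1, 0, 1, 0)^T — this equals column 10 of H (binary 1010), so error is at position 10.
Correct: flip bit 10 of r = 000110010110101 to get c = 000110010010101.


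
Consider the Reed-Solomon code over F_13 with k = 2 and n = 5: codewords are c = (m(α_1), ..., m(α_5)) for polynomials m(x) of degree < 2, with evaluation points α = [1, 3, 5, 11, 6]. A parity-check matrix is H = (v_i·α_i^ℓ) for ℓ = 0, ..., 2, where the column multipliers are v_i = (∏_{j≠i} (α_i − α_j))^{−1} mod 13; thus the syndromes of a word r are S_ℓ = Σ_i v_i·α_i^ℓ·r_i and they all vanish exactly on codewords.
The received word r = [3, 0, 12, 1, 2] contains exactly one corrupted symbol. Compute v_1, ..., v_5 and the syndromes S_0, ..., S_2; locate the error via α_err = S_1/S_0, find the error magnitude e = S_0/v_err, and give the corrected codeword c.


S = (6, 4, 7), error at position 3, error magnitude e = 2, c = [3, 0, 10, 1, 2].

Step 1: column multipliers v_i = (∏_{j≠i}(α_i − α_j))^{−1} mod 13.
  i = 1 (α = 1): (1−3)(1−5)(1−11)(1−6) = (−2)·(−4)·(−10)·(−5) = 400 ≡ 10, so v_1 = 10^{−1} = 4 (mod 13).
  i = 2 (α = 3): (3−1)(3−5)(3−11)(3−6) = 2·(−2)·(−8)·(−3) = −96 ≡ 8, so v_2 = 8^{−1} = 5 (mod 13).
  i = 3 (α = 5): (5−1)(5−3)(5−11)(5−6) = 4·2·(−6)·(−1) = 48 ≡ 9, so v_3 = 9^{−1} = 3 (mod 13).
  i = 4 (α = 11): (11−1)(11−3)(11−5)(11−6) = 10·8·6·5 = 2400 ≡ 8, so v_4 = 8^{−1} = 5 (mod 13).
  i = 5 (α = 6): (6−1)(6−3)(6−5)(6−11) = 5·3·1·(−5) = −75 ≡ 3, so v_5 = 3^{−1} = 9 (mod 13).
  v = [4, 5, 3, 5, 9].
Step 2: syndromes of r = [3, 0, 12, 1, 2] (all sums mod 13).
  S_0 = Σ v_i r_i = 4·3 + 5·0 + 3·12 + 5·1 + 9·2 = 71 ≡ 6.
  S_1 = Σ v_i α_i r_i = 4·1·3 + 5·3·0 + 3·5·12 + 5·11·1 + 9·6·2 = 355 ≡ 4.
  α_i^2 mod 13 = [1, 9, 12, 4, 10].
  S_2 = Σ v_i α_i^2 r_i = 4·1·3 + 5·9·0 + 3·12·12 + 5·4·1 + 9·10·2 = 644 ≡ 7.
  S = (6, 4, 7) ≠ 0, so r is not a codeword (an error is present).
Step 3: locate the error. For a single error e at position i, S_ℓ = v_i·e·α_i^ℓ, so α_err = S_1/S_0.
  S_0^{−1} = 6^{−1} = 11 (mod 13), so α_err = 4·11 = 44 ≡ 5 = α_3. Error position i = 3.
  Consistency check: S_2/S_1 = 7·10 = 70 ≡ 5 = α_err ✓ (single-error assumption holds).
Step 4: error magnitude e = S_0/v_3 = S_0·∏_{j≠3}(α_3 − α_j) = 6·9 = 54 ≡ 2 (mod 13).
Step 5: correct position 3: c_3 = r_3 − e = 12 − 2 ≡ 10 (mod 13). Hence c = [3, 0, 10, 1, 2].
  Check: interpolating c through the α_i gives m(x) = 11 + 5·x (degree < 2) with m(α_i) = c_i for every i, so c is indeed a codeword.


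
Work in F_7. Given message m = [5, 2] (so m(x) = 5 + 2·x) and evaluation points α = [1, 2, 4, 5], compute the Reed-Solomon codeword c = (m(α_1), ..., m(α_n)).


c = [0, 2, 6, 1]

Message polynomial: m(x) = 5 + 2·x (mod 7).
For each evaluation point α_i, compute m(α_i) mod 7:
  α_1 = 1: Horner steps 2 → 0, so m(1) = 0.
  α_2 = 2: Horner steps 2 → 2, so m(2) = 2.
  α_3 = 4: Horner steps 2 → 6, so m(4) = 6.
  α_4 = 5: Horner steps 2 → 1, so m(5) = 1.
Codeword c = [0, 2, 6, 1] ∈ F_7^4.


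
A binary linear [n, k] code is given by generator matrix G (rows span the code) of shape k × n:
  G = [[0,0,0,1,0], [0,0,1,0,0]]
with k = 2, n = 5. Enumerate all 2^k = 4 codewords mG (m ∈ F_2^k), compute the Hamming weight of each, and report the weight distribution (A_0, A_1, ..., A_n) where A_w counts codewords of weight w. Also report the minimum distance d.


Weight distribution: A_0 = 1, A_1 = 2, A_2 = 1. Minimum distance d = 1.

Enumerate all 2^2 = 4 messages m ∈ F_2^2.
For each, compute codeword c = mG in F_2^5, then tally its weight.
  m = 00 → c = 00000, weight = 0.
  m = 10 → c = 00010, weight = 1.
  m = 01 → c = 00100, weight = 1.
  m = 11 → c = 00110, weight = 2.
Tally weights:
  weight 0: 1 codewords.
  weight 1: 2 codewords.
  weight 2: 1 codewords.
Minimum distance d = smallest w > 0 with A_w > 0 = 1.
Sanity: Σ A_w = 4 = 2^2 = 4 ✓.


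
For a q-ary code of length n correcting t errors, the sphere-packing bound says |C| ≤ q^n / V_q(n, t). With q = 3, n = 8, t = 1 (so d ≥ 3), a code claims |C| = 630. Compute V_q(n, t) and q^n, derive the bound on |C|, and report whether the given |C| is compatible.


V_q(n, t) = 17, q^n = 6561, Hamming bound = 385, |C| = 630 > bound (violated).

Step 1: Compute V_q(n, t) = Σ_{j=0}^1 C(n, j) (q−1)^j.
  j = 0: C(8,0)·(2)^0 = 1·1 = 1.
  j = 1: C(8,1)·(2)^1 = 8·2 = 16.
  V_q(n, t) = 1 + 16 = 17.
Step 2: q^n = 3^8 = 6561.
Step 3: Hamming bound ⌊q^n / V_q(n,t)⌋ = ⌊6561/17⌋ = 385.
Step 4: Compare |C| = 630 to 385: violated.
The claimed |C| lies above the Hamming bound, so no 3-ary code of length 8 with d ≥ 3 can have 630 codewords.


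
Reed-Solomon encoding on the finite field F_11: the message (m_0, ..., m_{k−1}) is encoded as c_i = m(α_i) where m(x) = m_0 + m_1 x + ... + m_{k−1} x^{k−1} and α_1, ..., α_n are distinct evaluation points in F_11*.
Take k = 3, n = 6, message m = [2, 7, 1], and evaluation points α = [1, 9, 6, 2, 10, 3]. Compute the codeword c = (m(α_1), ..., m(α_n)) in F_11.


c = [10, 3, 3, 9, 7, 10]

Message polynomial: m(x) = 2 + 7·x + 1·x^2 (mod 11).
For each evaluation point α_i, compute m(α_i) mod 11:
  α_1 = 1: Horner steps 1 → 8 → 10, so m(1) = 10.
  α_2 = 9: Horner steps 1 → 5 → 3, so m(9) = 3.
  α_3 = 6: Horner steps 1 → 2 → 3, so m(6) = 3.
  α_4 = 2: Horner steps 1 → 9 → 9, so m(2) = 9.
  α_5 = 10: Horner steps 1 → 6 → 7, so m(10) = 7.
  α_6 = 3: Horner steps 1 → 10 → 10, so m(3) = 10.
Codeword c = [10, 3, 3, 9, 7, 10] ∈ F_11^6.


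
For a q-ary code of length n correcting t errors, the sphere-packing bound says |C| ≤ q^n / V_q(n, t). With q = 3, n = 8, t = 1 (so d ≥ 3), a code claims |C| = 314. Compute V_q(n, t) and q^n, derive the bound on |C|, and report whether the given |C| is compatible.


V_q(n, t) = 17, q^n = 6561, Hamming bound = 385, |C| = 314 ≤ bound (satisfied).

Step 1: Compute V_q(n, t) = Σ_{j=0}^1 C(n, j) (q−1)^j.
  j = 0: C(8,0)·(2)^0 = 1·1 = 1.
  j = 1: C(8,1)·(2)^1 = 8·2 = 16.
  V_q(n, t) = 1 + 16 = 17.
Step 2: q^n = 3^8 = 6561.
Step 3: Hamming bound ⌊q^n / V_q(n,t)⌋ = ⌊6561/17⌋ = 385.
Step 4: Compare |C| = 314 to 385: satisfied.
The claimed |C| lies below the Hamming bound.


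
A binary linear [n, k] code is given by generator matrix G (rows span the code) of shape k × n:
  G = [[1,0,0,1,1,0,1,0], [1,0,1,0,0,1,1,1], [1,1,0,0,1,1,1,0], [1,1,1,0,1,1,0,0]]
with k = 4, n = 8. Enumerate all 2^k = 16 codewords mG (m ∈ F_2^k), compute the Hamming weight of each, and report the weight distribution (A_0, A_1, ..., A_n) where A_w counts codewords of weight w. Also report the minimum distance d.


Weight distribution: A_0 = 1, A_2 = 1, A_3 = 2, A_4 = 5, A_5 = 6, A_6 = 1. Minimum distance d = 2.

Enumerate all 2^4 = 16 messages m ∈ F_2^4.
For each, compute codeword c = mG in F_2^8, then tally its weight.
  m = 0000 → c = 00000000, weight = 0.
  m = 1000 → c = 10011010, weight = 4.
  m = 0100 → c = 10100111, weight = 5.
  m = 1100 → c = 00111101, weight = 5.
  m = 0010 → c = 11001110, weight = 5.
  m = 1010 → c = 01010100, weight = 3.
  m = 0110 → c = 01101001, weight = 4.
  m = 1110 → c = 11110011, weight = 6.
  m = 0001 → c = 11101100, weight = 5.
  m = 1001 → c = 01110110, weight = 5.
  m = 0101 → c = 01001011, weight = 4.
  m = 1101 → c = 11010001, weight = 4.
  m = 0011 → c = 00100010, weight = 2.
  m = 1011 → c = 10111000, weight = 4.
  m = 0111 → c = 10000101, weight = 3.
  m = 1111 → c = 00011111, weight = 5.
Tally weights:
  weight 0: 1 codewords.
  weight 2: 1 codewords.
  weight 3: 2 codewords.
  weight 4: 5 codewords.
  weight 5: 6 codewords.
  weight 6: 1 codewords.
Minimum distance d = smallest w > 0 with A_w > 0 = 2.
Sanity: Σ A_w = 16 = 2^4 = 16 ✓.


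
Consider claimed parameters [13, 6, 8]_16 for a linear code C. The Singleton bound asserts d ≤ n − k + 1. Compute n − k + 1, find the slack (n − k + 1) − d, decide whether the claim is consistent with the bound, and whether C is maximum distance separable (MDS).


Singleton RHS = n − k + 1 = 8, slack = 0, bound satisfied, MDS.

Singleton bound: d ≤ n − k + 1.
Here n = 13, k = 6, so n − k + 1 = 8.
Given d = 8, check d ≤ 8: YES.
Slack = (n − k + 1) − d = 0.
The code is MDS (slack = 0).
Description: the claimed parameters are [13, 6, 8]_16; such a code would be MDS (meets Singleton bound).


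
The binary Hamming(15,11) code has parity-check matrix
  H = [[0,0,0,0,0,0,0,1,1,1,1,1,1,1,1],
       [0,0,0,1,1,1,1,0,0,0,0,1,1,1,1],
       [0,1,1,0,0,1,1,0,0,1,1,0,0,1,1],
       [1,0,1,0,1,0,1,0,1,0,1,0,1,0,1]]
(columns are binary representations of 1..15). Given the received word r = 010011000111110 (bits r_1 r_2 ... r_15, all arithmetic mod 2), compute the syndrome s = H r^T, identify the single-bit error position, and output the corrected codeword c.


s = (1, 1, 1, 1)^T, error position = 15, corrected codeword c = 010011000111111

Compute s = H r^T mod 2 one row at a time:
  s_1 = 0 + 0 + 1 + 1 + 1 + 1 + 1 + 0 = 5 ≡ 1 (mod 2).
  s_2 = 0 + 1 + 1 + 0 + 1 + 1 + 1 + 0 = 5 ≡ 1 (mod 2).
  s_3 = 1 + 0 + 1 + 0 + 1 + 1 + 1 + 0 = 5 ≡ 1 (mod 2).
  s_4 = 0 + 0 + 1 + 0 + 0 + 1 + 1 + 0 = 3 ≡ 1 (mod 2).
s = (1, 1, 1, 1)^T — this equals column 15 of H (binary 1111), so error is at position 15.
Correct: flip bit 15 of r = 010011000111110 to get c = 010011000111111.
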